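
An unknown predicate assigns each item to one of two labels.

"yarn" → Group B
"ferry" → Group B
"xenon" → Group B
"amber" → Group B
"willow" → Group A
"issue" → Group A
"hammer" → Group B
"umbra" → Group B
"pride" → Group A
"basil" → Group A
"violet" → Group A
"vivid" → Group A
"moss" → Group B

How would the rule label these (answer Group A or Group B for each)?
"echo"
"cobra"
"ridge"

Group B, Group B, Group A

Checking candidate rules against both groups, what survives is: contains 'i'.
"echo": no 'i', fails the rule → Group B. "cobra": no 'i', fails the rule → Group B. "ridge": has 'i', passes → Group A.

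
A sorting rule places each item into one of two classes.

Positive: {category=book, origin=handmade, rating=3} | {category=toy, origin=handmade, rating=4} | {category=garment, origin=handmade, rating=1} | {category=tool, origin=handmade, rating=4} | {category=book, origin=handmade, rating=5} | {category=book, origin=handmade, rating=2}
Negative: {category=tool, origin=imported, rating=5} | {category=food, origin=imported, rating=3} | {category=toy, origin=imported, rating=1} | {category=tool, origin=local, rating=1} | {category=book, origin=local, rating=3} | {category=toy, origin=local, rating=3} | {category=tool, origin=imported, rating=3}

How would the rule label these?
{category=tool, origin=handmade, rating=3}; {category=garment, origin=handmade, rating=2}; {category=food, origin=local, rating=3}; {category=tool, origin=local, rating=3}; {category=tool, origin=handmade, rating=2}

'Positive' ⟺ origin is handmade.

Positive, Positive, Negative, Negative, Positive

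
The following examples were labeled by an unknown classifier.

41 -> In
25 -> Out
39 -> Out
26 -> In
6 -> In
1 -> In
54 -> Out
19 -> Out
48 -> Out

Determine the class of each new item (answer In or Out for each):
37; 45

The common property of the 'In' items is: ≡ 1 (mod 5). No 'Out' item has it.
37 → 37 mod 5 = 2 → Out. 45 → 45 mod 5 = 0 → Out.

Out, Out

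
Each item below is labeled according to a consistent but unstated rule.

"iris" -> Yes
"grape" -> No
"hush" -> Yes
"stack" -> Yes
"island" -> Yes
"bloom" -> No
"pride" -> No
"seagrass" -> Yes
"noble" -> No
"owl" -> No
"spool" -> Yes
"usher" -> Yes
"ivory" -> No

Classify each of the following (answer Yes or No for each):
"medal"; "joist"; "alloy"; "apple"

The common property of the 'Yes' items is: contains 's'. No 'No' item has it.
"medal": no 's', doesn't qualify → No. "joist": has 's', qualifies → Yes. "alloy": no 's', doesn't qualify → No. "apple": no 's', doesn't qualify → No.

No, Yes, No, No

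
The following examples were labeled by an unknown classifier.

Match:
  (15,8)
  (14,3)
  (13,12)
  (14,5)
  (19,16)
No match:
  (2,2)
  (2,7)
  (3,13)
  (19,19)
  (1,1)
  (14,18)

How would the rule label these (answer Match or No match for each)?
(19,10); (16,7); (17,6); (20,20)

Match, Match, Match, No match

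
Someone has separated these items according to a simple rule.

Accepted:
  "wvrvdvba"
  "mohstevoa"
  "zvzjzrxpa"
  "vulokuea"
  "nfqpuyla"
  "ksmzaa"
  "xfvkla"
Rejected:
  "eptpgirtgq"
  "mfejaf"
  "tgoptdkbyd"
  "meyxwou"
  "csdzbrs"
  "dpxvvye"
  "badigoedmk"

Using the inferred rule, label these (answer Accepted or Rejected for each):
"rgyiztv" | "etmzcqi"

Rejected, Rejected

The common property of the 'Accepted' items is: ends with 'a'. No 'Rejected' item has it.
"rgyiztv" → ends with 'v' → Rejected.
"etmzcqi" → ends with 'i' → Rejected.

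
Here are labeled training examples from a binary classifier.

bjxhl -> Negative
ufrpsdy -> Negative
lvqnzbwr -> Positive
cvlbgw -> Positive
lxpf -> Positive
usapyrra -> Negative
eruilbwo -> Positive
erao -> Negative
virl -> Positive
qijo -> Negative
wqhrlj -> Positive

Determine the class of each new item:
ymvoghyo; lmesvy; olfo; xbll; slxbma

The simplest hypothesis consistent with all the labels is: even length AND contains 'l'.
Negative: ymvoghyo, since length 8, no 'l'. Positive: lmesvy, since length 6, has 'l'. Positive: olfo, since length 4, has 'l'. Positive: xbll, since length 4, has 'l'. Positive: slxbma, since length 6, has 'l'.

Negative, Positive, Positive, Positive, Positive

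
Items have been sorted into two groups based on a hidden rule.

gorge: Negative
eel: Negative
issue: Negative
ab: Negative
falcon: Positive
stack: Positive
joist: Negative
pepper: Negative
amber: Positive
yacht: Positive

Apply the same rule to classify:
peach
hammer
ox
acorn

One predicate separates the groups cleanly: length ≥ 3 AND contains 'a'.

Positive, Positive, Negative, Positive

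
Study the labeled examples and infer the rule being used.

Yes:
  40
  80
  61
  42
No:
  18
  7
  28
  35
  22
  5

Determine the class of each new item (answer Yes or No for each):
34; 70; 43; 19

Every 'Yes' example satisfies: at least 40. None of the 'No' examples do.
34 — 34 < 40, hence No.
70 — 70 ≥ 40, hence Yes.
43 — 43 ≥ 40, hence Yes.
19 — 19 < 40, hence No.

No, Yes, Yes, No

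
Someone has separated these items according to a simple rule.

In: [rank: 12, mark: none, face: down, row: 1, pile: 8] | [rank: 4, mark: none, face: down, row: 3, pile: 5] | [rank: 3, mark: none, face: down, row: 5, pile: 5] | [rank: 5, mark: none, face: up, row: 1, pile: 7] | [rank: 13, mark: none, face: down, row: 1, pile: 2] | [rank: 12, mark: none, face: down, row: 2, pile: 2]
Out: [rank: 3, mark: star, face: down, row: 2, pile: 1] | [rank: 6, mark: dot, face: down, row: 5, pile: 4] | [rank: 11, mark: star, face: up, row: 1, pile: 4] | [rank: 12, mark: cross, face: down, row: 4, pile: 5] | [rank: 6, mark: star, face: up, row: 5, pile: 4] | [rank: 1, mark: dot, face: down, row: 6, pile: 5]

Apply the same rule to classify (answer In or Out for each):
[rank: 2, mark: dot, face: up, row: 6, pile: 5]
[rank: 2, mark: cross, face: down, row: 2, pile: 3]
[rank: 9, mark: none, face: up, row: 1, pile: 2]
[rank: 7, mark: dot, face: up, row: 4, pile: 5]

Out, Out, In, Out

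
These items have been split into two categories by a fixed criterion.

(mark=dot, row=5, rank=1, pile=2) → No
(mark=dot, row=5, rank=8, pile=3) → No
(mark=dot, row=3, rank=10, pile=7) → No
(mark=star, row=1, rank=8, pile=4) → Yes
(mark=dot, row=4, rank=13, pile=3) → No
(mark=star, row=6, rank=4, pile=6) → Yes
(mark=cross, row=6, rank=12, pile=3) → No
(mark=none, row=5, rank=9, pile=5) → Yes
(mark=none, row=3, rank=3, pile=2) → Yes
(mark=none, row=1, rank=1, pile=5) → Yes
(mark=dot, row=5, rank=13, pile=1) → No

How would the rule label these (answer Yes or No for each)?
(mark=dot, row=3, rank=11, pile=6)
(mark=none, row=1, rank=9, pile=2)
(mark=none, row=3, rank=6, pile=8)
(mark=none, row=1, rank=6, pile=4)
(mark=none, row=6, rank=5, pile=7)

No, Yes, Yes, Yes, Yes

'Yes' ⟺ mark is none OR mark is star.
(mark=dot, row=3, rank=11, pile=6): No (mark is dot).
(mark=none, row=1, rank=9, pile=2): Yes (mark is none).
(mark=none, row=3, rank=6, pile=8): Yes (mark is none).
(mark=none, row=1, rank=6, pile=4): Yes (mark is none).
(mark=none, row=6, rank=5, pile=7): Yes (mark is none).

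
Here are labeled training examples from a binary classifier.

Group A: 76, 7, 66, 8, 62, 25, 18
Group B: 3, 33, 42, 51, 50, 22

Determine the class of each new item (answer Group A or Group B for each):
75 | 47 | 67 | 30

One predicate separates the groups cleanly: digit sum ≥ 7.
75: digit sum 7+5 = 12 — has this property, so Group A.
47: digit sum 4+7 = 11 — has this property, so Group A.
67: digit sum 6+7 = 13 — has this property, so Group A.
30: digit sum 3+0 = 3 — does not satisfy this, so Group B.

Group A, Group A, Group A, Group B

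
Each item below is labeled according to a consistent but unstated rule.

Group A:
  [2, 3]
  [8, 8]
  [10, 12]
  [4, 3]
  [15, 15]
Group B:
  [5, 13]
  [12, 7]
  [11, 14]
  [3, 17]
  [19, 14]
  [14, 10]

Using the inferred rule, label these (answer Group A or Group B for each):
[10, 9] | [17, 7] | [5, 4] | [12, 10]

Group A, Group B, Group A, Group A

The pattern is that an item is 'Group A' exactly when: |first − second| ≤ 2.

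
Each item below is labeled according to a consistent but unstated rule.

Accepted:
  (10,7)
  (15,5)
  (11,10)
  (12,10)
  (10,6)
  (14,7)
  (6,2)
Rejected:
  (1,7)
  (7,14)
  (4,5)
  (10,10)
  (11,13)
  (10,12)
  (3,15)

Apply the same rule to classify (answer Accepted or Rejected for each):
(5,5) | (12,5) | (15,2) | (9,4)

The pattern is that an item is 'Accepted' exactly when: first > second.
(5,5): 5 = 5, doesn't qualify → Rejected. (12,5): 12 > 5, meets the rule → Accepted. (15,2): 15 > 2, meets the rule → Accepted. (9,4): 9 > 4, meets the rule → Accepted.

Rejected, Accepted, Accepted, Accepted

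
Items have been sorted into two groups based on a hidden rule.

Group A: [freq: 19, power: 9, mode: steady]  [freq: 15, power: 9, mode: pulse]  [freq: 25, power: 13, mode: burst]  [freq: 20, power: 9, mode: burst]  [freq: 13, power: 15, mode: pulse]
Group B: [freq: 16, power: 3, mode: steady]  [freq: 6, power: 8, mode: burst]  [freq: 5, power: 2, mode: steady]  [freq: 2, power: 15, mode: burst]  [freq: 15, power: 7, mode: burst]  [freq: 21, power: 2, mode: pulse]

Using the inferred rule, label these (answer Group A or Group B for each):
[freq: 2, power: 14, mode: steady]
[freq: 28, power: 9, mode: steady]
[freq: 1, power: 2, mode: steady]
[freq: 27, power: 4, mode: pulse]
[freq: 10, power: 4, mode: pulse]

Group B, Group A, Group B, Group B, Group B

The simplest hypothesis consistent with all the labels is: freq ≥ 5 AND power ≥ 9.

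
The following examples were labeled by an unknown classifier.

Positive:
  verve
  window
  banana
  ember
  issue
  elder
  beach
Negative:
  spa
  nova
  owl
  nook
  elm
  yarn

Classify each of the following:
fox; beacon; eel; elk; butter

Negative, Positive, Negative, Negative, Positive

The classifier is using: length ≥ 5.
fox — length 3, hence Negative.
beacon — length 6, hence Positive.
eel — length 3, hence Negative.
elk — length 3, hence Negative.
butter — length 6, hence Positive.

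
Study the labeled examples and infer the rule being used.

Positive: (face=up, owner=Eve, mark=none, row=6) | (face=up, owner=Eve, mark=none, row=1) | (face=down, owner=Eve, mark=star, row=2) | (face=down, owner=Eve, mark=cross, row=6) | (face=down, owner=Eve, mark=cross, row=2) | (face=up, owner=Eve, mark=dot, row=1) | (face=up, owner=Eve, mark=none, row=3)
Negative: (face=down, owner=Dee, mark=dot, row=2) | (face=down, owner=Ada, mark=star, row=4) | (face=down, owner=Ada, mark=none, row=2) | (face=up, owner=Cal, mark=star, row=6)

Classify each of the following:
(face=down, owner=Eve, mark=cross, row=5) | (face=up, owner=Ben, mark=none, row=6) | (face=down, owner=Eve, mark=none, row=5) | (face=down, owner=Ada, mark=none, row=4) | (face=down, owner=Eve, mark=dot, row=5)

The common property of the 'Positive' items is: owner is Eve. No 'Negative' item has it.

Positive, Negative, Positive, Negative, Positive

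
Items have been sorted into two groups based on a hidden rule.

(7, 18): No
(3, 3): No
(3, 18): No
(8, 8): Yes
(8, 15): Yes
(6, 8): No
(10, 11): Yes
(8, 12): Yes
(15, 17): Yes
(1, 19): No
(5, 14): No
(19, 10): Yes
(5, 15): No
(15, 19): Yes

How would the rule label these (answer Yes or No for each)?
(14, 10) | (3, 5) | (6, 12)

Rule: first ≥ 8. This holds for each 'Yes' example and fails for each 'No' one.

Yes, No, No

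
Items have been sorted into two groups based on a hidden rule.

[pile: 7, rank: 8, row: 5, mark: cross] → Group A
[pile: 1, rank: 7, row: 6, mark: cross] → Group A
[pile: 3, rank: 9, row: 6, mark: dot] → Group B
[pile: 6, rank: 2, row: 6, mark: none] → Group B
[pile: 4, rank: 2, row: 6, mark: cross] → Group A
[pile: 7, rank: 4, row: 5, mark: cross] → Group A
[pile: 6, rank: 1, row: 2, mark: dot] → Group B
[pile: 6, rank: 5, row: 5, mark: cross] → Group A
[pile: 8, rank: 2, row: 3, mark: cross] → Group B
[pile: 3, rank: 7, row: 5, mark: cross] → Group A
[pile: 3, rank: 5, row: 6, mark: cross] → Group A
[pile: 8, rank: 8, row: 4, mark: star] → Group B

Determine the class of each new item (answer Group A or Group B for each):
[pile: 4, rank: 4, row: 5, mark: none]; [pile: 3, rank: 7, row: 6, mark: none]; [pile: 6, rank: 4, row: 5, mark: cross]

Group B, Group B, Group A

The rule appears to be: mark is cross AND row ≥ 4.
[pile: 4, rank: 4, row: 5, mark: none]: mark is none, row = 5, doesn't qualify → Group B.
[pile: 3, rank: 7, row: 6, mark: none]: mark is none, row = 6, doesn't qualify → Group B.
[pile: 6, rank: 4, row: 5, mark: cross]: mark is cross, row = 5, fits → Group A.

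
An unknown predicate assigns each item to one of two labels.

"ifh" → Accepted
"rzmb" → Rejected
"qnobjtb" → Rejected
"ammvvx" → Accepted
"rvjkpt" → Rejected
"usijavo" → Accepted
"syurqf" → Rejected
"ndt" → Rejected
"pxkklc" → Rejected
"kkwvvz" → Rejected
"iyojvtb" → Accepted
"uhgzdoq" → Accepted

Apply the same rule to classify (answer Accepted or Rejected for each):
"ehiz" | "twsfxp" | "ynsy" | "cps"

Checking candidate rules against both groups, what survives is: starts with a vowel.
Accepted: "ehiz", since starts with 'e'.
Rejected: "twsfxp", since starts with 't'.
Rejected: "ynsy", since starts with 'y'.
Rejected: "cps", since starts with 'c'.

Accepted, Rejected, Rejected, Rejected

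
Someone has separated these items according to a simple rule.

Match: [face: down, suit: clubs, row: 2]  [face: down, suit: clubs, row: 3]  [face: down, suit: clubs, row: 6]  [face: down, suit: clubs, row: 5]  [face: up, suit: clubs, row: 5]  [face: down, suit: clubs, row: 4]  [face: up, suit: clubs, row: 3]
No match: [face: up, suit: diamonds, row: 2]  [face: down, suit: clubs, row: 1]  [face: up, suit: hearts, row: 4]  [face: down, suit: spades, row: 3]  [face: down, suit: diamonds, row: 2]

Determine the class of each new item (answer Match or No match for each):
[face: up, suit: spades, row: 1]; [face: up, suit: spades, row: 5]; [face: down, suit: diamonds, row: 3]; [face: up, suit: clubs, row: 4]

No match, No match, No match, Match

The distinguishing property — suit is clubs AND row ≥ 2 — holds for all the 'Match' cases and none of the 'No match' cases.
[face: up, suit: spades, row: 1]: suit is spades, row = 1, fails this test → No match.
[face: up, suit: spades, row: 5]: suit is spades, row = 5, fails this test → No match.
[face: down, suit: diamonds, row: 3]: suit is diamonds, row = 3, fails this test → No match.
[face: up, suit: clubs, row: 4]: suit is clubs, row = 4, qualifies → Match.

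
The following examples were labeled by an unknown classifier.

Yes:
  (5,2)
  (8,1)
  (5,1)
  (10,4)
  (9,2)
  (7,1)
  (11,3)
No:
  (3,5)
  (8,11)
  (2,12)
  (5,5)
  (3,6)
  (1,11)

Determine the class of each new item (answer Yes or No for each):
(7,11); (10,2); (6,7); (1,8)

No, Yes, No, No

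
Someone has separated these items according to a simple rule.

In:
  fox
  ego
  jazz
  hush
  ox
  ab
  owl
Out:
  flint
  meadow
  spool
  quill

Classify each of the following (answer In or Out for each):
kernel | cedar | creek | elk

The rule appears to be: length ≤ 4.
Out: kernel, since length 6.
Out: cedar, since length 5.
Out: creek, since length 5.
In: elk, since length 3.

Out, Out, Out, In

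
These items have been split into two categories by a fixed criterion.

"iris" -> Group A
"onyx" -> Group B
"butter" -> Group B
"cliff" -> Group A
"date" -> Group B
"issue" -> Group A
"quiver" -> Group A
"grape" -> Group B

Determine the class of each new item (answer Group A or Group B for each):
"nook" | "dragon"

Group B, Group B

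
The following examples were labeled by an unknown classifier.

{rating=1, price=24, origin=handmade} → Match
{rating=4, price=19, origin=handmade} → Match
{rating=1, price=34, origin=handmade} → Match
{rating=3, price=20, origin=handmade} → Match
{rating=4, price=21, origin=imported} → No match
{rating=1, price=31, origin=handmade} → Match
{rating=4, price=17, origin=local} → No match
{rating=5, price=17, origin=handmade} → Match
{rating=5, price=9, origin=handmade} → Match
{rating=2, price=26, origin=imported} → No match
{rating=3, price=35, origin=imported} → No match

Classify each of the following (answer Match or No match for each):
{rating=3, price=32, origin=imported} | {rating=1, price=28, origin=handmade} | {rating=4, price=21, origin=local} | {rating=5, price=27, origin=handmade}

No match, Match, No match, Match

One predicate separates the groups cleanly: origin is handmade.
{rating=3, price=32, origin=imported}: origin is imported — doesn't qualify, so No match. {rating=1, price=28, origin=handmade}: origin is handmade — meets the rule, so Match. {rating=4, price=21, origin=local}: origin is local — doesn't qualify, so No match. {rating=5, price=27, origin=handmade}: origin is handmade — meets the rule, so Match.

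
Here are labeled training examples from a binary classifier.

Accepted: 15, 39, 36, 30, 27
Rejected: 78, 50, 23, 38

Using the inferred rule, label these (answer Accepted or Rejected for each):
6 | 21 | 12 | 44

The classifier is using: multiple of 3 AND at most 39.
6 — 6 = 3·2, 6 ≤ 39, hence Accepted. 21 — 21 = 3·7, 21 ≤ 39, hence Accepted. 12 — 12 = 3·4, 12 ≤ 39, hence Accepted. 44 — 44 = 3·14 + 2, 44 > 39, hence Rejected.

Accepted, Accepted, Accepted, Rejected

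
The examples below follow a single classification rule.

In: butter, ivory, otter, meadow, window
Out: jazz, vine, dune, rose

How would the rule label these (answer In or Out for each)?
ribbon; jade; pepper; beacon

In, Out, In, In

One predicate separates the groups cleanly: length ≥ 5.
ribbon → length 6 → In. jade → length 4 → Out. pepper → length 6 → In. beacon → length 6 → In.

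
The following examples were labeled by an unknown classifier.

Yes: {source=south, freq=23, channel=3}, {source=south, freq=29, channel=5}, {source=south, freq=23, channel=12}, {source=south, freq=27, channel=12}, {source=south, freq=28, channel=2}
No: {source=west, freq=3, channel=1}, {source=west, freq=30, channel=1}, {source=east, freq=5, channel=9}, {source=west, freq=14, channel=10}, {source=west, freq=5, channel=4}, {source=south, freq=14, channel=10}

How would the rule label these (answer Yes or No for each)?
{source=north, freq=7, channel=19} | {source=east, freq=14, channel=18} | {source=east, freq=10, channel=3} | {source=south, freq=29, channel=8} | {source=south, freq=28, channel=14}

No, No, No, Yes, Yes

The classifier is using: source is south AND freq ≥ 23.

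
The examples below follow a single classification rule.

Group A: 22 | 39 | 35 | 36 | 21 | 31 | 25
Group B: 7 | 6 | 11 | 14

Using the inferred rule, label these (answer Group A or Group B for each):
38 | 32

Group A, Group A

'Group A' ⟺ at least 21.
38: 38 ≥ 21, checks out → Group A. 32: 32 ≥ 21, checks out → Group A.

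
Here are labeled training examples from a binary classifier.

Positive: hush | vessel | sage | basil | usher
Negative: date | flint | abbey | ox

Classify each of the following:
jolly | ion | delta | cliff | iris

'Positive' ⟺ contains 's'.
jolly: Negative (no 's').
ion: Negative (no 's').
delta: Negative (no 's').
cliff: Negative (no 's').
iris: Positive (has 's').

Negative, Negative, Negative, Negative, Positive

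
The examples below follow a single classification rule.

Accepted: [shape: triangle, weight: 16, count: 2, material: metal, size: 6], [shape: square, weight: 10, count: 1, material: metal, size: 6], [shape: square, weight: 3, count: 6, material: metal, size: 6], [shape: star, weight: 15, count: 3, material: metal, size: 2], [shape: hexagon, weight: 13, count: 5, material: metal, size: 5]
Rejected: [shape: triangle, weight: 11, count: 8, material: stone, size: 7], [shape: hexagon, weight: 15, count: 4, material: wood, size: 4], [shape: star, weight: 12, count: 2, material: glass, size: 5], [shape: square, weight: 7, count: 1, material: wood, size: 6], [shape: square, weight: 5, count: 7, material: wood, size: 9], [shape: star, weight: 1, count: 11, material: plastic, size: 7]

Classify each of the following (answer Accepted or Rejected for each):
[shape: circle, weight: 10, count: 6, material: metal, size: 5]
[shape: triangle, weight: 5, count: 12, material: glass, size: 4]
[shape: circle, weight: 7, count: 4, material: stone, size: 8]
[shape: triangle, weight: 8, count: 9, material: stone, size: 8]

Accepted, Rejected, Rejected, Rejected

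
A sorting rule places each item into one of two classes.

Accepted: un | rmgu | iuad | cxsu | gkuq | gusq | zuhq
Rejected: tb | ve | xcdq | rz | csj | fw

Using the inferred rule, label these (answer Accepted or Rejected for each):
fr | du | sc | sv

Rejected, Accepted, Rejected, Rejected

One predicate separates the groups cleanly: contains 'u'.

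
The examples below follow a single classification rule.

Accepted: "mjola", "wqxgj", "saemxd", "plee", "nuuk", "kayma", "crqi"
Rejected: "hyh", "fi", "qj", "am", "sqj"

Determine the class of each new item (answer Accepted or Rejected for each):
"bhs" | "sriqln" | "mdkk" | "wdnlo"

Rejected, Accepted, Accepted, Accepted

The common property of the 'Accepted' items is: length ≥ 4. No 'Rejected' item has it.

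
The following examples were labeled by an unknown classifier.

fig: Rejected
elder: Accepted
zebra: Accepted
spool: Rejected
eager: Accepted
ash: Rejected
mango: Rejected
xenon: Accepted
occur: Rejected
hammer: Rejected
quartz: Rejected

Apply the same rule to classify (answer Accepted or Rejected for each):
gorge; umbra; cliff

Accepted, Rejected, Rejected

The pattern is that an item is 'Accepted' exactly when: odd length AND contains 'e'.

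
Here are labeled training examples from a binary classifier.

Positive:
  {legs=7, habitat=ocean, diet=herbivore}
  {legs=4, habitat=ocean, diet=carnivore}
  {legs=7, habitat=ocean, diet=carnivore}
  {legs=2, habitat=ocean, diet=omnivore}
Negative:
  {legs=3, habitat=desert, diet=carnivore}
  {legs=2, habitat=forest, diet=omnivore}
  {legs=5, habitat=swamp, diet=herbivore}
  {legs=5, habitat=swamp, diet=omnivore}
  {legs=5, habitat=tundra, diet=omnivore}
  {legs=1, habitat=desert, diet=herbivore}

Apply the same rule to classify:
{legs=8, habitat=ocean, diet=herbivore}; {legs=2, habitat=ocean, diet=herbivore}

Positive, Positive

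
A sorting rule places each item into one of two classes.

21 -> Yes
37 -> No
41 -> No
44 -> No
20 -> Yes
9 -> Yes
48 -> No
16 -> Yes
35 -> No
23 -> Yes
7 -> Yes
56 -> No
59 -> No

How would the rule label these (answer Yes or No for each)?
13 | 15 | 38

Rule: at most 23. This holds for each 'Yes' example and fails for each 'No' one.
13 — 13 ≤ 23, hence Yes. 15 — 15 ≤ 23, hence Yes. 38 — 38 > 23, hence No.

Yes, Yes, No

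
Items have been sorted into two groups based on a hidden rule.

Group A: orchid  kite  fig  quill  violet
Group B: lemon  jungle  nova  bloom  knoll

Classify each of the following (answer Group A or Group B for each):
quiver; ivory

Group A, Group A

All 'Group A' examples share one property — contains 'i' — and every 'Group B' example lacks it.
quiver: has 'i' — matches, so Group A.
ivory: has 'i' — matches, so Group A.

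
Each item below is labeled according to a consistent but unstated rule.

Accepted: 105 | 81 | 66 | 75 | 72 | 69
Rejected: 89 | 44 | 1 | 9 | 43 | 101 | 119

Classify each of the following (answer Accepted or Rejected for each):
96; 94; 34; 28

Accepted, Rejected, Rejected, Rejected

One predicate separates the groups cleanly: multiple of 3 AND at least 43.
96: Accepted (96 = 3·32, 96 ≥ 43). 94: Rejected (94 = 3·31 + 1, 94 ≥ 43). 34: Rejected (34 = 3·11 + 1, 34 < 43). 28: Rejected (28 = 3·9 + 1, 28 < 43).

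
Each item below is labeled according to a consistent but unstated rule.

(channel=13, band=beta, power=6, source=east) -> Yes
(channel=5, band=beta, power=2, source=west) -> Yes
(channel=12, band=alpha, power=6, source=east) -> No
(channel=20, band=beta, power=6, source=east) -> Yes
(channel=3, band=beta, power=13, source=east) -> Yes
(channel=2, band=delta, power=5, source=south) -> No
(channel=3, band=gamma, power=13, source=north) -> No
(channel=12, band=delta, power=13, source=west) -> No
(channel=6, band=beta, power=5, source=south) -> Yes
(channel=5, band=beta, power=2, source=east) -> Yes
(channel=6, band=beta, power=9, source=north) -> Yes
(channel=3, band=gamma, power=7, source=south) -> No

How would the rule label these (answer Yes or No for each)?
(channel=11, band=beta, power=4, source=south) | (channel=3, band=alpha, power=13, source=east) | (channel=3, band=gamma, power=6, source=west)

Yes, No, No

The common property of the 'Yes' items is: band is beta. No 'No' item has it.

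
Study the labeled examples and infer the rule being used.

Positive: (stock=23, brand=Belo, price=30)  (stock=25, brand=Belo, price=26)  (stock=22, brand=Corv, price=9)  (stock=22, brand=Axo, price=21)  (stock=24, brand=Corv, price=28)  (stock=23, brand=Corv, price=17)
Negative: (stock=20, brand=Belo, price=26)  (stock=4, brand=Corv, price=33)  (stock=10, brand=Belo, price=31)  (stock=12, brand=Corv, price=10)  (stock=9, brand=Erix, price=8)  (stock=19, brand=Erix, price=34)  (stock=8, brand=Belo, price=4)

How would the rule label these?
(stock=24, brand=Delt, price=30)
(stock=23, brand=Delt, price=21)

Positive, Positive

The distinguishing property — stock ≥ 22 — holds for all the 'Positive' cases and none of the 'Negative' cases.
Positive: (stock=24, brand=Delt, price=30), since stock = 24.
Positive: (stock=23, brand=Delt, price=21), since stock = 23.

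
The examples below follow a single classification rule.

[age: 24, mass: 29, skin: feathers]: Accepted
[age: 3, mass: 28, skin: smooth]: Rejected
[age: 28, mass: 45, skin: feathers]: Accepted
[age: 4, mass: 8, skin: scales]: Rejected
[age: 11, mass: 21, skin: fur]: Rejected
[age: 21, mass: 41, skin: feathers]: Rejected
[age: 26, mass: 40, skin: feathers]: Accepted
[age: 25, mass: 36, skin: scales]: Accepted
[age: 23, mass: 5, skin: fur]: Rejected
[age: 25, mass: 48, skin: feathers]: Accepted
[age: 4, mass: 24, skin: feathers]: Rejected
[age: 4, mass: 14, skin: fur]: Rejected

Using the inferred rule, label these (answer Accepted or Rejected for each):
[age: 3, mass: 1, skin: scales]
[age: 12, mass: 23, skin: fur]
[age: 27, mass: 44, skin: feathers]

The common property of the 'Accepted' items is: age ≥ 24. No 'Rejected' item has it.
[age: 3, mass: 1, skin: scales]: Rejected (age = 3). [age: 12, mass: 23, skin: fur]: Rejected (age = 12). [age: 27, mass: 44, skin: feathers]: Accepted (age = 27).

Rejected, Rejected, Accepted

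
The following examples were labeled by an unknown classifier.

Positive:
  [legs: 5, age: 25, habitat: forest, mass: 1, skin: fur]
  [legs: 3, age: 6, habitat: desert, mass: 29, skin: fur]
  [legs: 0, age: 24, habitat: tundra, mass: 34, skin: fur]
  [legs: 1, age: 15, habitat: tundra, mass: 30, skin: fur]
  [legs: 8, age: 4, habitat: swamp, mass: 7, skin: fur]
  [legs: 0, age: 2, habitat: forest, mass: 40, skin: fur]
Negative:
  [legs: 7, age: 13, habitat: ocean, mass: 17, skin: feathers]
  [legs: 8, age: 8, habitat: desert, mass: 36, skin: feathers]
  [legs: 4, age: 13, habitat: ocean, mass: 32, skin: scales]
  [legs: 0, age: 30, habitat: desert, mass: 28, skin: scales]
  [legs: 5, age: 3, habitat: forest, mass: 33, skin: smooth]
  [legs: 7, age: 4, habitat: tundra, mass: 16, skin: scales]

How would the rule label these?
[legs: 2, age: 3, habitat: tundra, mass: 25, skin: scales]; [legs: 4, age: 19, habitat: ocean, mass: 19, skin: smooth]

Negative, Negative

'Positive' ⟺ skin is fur.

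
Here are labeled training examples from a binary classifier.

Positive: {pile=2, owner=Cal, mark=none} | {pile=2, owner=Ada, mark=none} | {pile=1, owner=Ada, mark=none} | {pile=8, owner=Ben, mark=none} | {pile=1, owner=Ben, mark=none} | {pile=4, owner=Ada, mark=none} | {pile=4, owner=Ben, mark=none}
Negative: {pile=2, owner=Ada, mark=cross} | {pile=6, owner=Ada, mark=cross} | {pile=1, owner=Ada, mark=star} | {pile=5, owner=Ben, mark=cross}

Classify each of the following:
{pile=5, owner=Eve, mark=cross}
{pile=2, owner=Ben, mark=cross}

Negative, Negative

A rule that fits every label: mark is none — true of each 'Positive' example, false of each 'Negative' one.
{pile=5, owner=Eve, mark=cross} — mark is cross, hence Negative. {pile=2, owner=Ben, mark=cross} — mark is cross, hence Negative.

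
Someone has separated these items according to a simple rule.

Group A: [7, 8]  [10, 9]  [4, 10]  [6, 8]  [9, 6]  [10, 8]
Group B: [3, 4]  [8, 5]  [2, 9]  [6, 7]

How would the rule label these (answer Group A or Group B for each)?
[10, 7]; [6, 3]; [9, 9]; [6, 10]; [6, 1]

Group A, Group B, Group A, Group A, Group B

A rule that fits every label: sum ≥ 14 — true of each 'Group A' example, false of each 'Group B' one.
[10, 7]: Group A (10+7 = 17). [6, 3]: Group B (6+3 = 9). [9, 9]: Group A (9+9 = 18). [6, 10]: Group A (6+10 = 16). [6, 1]: Group B (6+1 = 7).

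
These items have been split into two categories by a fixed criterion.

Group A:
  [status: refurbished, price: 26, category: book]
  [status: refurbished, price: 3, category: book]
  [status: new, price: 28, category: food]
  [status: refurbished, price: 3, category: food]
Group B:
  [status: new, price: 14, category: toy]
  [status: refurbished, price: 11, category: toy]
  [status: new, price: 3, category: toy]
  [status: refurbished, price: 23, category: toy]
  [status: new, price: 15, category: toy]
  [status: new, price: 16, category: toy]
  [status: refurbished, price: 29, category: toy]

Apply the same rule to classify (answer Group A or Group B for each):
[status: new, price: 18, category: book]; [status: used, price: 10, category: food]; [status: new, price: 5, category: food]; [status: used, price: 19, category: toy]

Group A, Group A, Group A, Group B

One predicate separates the groups cleanly: category is not toy.
[status: new, price: 18, category: book] — category is book, hence Group A. [status: used, price: 10, category: food] — category is food, hence Group A. [status: new, price: 5, category: food] — category is food, hence Group A. [status: used, price: 19, category: toy] — category is toy, hence Group B.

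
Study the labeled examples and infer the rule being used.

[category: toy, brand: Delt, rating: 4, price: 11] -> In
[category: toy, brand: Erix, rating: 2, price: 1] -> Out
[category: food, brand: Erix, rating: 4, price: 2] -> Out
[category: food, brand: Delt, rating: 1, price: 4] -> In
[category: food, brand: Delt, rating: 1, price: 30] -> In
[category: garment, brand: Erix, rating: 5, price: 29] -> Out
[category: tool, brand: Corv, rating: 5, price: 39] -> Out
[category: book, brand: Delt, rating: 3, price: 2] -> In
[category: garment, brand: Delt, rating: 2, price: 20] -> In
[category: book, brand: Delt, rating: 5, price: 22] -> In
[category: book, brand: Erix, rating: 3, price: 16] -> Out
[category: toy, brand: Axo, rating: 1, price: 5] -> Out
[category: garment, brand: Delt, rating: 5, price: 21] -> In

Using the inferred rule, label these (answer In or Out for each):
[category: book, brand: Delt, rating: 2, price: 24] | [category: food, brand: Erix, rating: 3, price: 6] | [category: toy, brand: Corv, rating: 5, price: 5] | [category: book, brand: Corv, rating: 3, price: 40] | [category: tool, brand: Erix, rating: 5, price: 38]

The pattern is that an item is 'In' exactly when: brand is Delt.
[category: book, brand: Delt, rating: 2, price: 24]: In (brand is Delt). [category: food, brand: Erix, rating: 3, price: 6]: Out (brand is Erix). [category: toy, brand: Corv, rating: 5, price: 5]: Out (brand is Corv). [category: book, brand: Corv, rating: 3, price: 40]: Out (brand is Corv). [category: tool, brand: Erix, rating: 5, price: 38]: Out (brand is Erix).

In, Out, Out, Out, Out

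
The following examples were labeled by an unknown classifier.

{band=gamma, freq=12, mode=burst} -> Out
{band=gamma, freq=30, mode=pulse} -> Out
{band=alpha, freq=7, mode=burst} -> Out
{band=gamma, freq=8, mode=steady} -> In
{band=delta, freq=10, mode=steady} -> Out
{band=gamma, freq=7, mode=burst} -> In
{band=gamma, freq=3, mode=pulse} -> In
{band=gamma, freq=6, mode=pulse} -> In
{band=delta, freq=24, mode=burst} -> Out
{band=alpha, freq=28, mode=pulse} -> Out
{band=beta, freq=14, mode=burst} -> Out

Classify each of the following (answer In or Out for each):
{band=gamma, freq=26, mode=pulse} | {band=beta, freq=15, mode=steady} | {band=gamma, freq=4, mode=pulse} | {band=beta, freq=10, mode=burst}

Out, Out, In, Out

The pattern is that an item is 'In' exactly when: band is gamma AND freq ≤ 8.
{band=gamma, freq=26, mode=pulse} → band is gamma, freq = 26 → Out.
{band=beta, freq=15, mode=steady} → band is beta, freq = 15 → Out.
{band=gamma, freq=4, mode=pulse} → band is gamma, freq = 4 → In.
{band=beta, freq=10, mode=burst} → band is beta, freq = 10 → Out.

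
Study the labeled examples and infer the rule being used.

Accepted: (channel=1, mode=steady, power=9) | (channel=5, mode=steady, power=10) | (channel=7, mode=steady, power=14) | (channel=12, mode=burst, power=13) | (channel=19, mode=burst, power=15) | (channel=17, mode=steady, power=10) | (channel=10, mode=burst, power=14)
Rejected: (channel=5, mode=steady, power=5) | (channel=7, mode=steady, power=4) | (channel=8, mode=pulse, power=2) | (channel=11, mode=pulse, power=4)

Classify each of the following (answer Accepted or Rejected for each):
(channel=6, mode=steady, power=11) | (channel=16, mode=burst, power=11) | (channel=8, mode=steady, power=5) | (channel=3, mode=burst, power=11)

The classifier is using: power ≥ 9.

Accepted, Accepted, Rejected, Accepted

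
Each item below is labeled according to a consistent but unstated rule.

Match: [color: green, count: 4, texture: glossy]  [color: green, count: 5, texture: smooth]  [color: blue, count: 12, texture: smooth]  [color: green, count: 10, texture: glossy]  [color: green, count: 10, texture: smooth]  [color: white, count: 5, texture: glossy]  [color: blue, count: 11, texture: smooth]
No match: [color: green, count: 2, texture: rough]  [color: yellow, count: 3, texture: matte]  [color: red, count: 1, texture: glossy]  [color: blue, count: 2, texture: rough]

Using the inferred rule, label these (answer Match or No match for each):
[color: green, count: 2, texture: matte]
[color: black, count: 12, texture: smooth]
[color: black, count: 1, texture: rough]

No match, Match, No match

The classifier is using: count ≥ 4.
[color: green, count: 2, texture: matte]: count = 2 — does not pass, so No match.
[color: black, count: 12, texture: smooth]: count = 12 — meets the rule, so Match.
[color: black, count: 1, texture: rough]: count = 1 — does not pass, so No match.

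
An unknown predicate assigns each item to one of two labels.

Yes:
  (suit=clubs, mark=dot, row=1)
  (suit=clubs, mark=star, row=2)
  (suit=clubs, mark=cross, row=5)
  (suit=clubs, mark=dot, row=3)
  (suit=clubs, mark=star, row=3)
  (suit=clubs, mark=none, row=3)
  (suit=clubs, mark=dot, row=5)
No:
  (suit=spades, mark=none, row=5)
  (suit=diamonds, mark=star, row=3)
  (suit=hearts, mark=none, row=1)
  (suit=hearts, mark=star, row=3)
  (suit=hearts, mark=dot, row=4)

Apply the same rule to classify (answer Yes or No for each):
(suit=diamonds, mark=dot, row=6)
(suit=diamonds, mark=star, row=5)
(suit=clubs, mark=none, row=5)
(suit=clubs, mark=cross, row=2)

Every 'Yes' example satisfies: suit is clubs. None of the 'No' examples do.
(suit=diamonds, mark=dot, row=6) — suit is diamonds, hence No. (suit=diamonds, mark=star, row=5) — suit is diamonds, hence No. (suit=clubs, mark=none, row=5) — suit is clubs, hence Yes. (suit=clubs, mark=cross, row=2) — suit is clubs, hence Yes.

No, No, Yes, Yes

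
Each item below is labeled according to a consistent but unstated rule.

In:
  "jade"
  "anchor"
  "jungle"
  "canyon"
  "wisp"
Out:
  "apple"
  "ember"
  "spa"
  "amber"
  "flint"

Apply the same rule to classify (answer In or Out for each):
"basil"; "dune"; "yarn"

The distinguishing property — even length — holds for all the 'In' cases and none of the 'Out' cases.
"basil": Out (length 5).
"dune": In (length 4).
"yarn": In (length 4).

Out, In, In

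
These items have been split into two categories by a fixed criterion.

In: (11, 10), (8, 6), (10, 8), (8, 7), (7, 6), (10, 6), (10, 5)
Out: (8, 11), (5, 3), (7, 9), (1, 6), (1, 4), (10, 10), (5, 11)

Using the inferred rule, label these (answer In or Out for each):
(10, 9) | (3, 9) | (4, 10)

In, Out, Out

A rule that fits every label: first > second AND sum ≥ 13 — true of each 'In' example, false of each 'Out' one.
(10, 9): 10 > 9, 10+9 = 19 — qualifies, so In. (3, 9): 3 < 9, 3+9 = 12 — does not fit, so Out. (4, 10): 4 < 10, 4+10 = 14 — does not fit, so Out.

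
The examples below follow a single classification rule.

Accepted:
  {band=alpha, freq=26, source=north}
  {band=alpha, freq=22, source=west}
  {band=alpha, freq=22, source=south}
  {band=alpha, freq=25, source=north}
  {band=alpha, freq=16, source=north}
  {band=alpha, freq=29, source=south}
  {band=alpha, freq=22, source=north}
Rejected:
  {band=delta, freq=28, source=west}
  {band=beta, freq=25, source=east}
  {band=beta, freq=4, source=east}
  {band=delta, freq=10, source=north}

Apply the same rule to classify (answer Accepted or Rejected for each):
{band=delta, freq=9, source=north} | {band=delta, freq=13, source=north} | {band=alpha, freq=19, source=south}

Rejected, Rejected, Accepted

The common property of the 'Accepted' items is: band is alpha. No 'Rejected' item has it.
{band=delta, freq=9, source=north} → band is delta → Rejected. {band=delta, freq=13, source=north} → band is delta → Rejected. {band=alpha, freq=19, source=south} → band is alpha → Accepted.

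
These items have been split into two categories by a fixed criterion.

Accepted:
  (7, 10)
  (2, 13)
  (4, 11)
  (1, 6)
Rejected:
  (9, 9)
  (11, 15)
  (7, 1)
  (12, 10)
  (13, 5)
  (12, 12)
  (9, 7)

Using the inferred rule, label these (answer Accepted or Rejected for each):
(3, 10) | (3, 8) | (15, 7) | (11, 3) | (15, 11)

Accepted, Accepted, Rejected, Rejected, Rejected

The simplest hypothesis consistent with all the labels is: sum is odd.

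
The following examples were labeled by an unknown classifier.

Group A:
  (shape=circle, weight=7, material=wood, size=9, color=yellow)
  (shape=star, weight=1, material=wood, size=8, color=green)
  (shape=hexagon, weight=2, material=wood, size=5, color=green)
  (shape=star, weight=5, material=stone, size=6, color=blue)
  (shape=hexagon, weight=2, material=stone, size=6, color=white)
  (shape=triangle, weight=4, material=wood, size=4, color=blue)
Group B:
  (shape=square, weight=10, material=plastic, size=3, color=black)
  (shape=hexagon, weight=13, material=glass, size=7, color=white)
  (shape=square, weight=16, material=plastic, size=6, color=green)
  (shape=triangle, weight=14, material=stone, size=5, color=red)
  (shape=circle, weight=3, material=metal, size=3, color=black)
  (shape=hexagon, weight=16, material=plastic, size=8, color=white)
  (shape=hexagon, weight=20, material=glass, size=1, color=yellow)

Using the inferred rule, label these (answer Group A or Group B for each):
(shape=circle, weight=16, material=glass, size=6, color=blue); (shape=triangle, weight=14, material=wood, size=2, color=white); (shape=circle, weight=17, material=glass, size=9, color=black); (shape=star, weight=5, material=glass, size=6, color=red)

'Group A' ⟺ weight ≤ 7 AND size ≥ 4.
(shape=circle, weight=16, material=glass, size=6, color=blue): weight = 16, size = 6 — does not satisfy this, so Group B.
(shape=triangle, weight=14, material=wood, size=2, color=white): weight = 14, size = 2 — does not satisfy this, so Group B.
(shape=circle, weight=17, material=glass, size=9, color=black): weight = 17, size = 9 — does not satisfy this, so Group B.
(shape=star, weight=5, material=glass, size=6, color=red): weight = 5, size = 6 — meets the rule, so Group A.

Group B, Group B, Group B, Group A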